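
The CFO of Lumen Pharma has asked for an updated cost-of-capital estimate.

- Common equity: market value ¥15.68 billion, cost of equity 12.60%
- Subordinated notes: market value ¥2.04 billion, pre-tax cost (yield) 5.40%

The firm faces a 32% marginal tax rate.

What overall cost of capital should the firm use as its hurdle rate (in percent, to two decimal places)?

11.57%

Total capital V = 15.68 + 2.04 = 17.72.
Equity: weight = 15.68/17.72 = 0.8849; cost = 12.6%.
Subordinated notes: weight = 2.04/17.72 = 0.1151; after-tax cost = 5.4% × (1 − 32%) = 3.6720%.
WACC = 0.8849 × 12.6000% + 0.1151 × 3.6720% = 11.5722%.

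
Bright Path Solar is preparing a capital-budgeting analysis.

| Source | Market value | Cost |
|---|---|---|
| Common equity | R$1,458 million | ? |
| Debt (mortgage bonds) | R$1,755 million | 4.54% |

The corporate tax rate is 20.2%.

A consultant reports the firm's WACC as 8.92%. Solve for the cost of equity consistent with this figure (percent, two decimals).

15.30%

Total capital V = 1458 + 1755 = 3213.
Equity weight = 1458/3213 = 0.4538.
Mortgage bonds weight = 1755/3213 = 0.5462.
Debt contribution = 0.5462 × 4.54% × (1 − 20.2%) = 1.9789%.
Required equity contribution = 8.92% − 1.9789% = 6.9411%.
Re = 6.9411% / 0.4538 = 15.2961%.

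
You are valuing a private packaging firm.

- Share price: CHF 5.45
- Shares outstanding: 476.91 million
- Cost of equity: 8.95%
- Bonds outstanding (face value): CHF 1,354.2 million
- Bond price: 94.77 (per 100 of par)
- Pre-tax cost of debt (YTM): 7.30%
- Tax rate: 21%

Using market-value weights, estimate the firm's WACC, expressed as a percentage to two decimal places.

Market value of equity E = 5.45 × 476.91m = 2599.1595m. Market value of debt D = 1354.2m × 94.77/100 = 1283.37534m.
Total capital V = 2599.1595 + 1283.37534 = 3882.53484.
Equity: weight = 2599.1595/3882.53484 = 0.6694; cost = 8.95%.
Bonds outstanding: weight = 1283.37534/3882.53484 = 0.3306; after-tax cost = 7.3% × (1 − 21%) = 5.7670%.
WACC = 0.6694 × 8.9500% + 0.3306 × 5.7670% = 7.8979%.

7.90%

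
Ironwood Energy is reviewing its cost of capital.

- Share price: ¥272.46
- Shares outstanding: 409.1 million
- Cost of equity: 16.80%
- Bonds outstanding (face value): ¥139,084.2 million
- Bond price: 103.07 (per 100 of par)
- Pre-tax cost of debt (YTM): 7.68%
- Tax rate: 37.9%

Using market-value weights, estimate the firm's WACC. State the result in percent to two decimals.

Market value of equity E = 272.46 × 409.1m = 111463.386m. Market value of debt D = 139084.2m × 103.07/100 = 143354.08494m.
Total capital V = 111463.386 + 143354.08494 = 254817.47094.
Equity: weight = 111463.386/254817.47094 = 0.4374; cost = 16.8%.
Bonds outstanding: weight = 143354.08494/254817.47094 = 0.5626; after-tax cost = 7.68% × (1 − 37.9%) = 4.7693%.
WACC = 0.4374 × 16.8000% + 0.5626 × 4.7693% = 10.0318%.

10.03%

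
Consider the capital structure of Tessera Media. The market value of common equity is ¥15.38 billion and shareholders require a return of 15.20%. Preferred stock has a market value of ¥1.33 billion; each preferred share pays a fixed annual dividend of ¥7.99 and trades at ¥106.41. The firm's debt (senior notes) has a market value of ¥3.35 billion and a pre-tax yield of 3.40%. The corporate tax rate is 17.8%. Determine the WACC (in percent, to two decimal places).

12.62%

Cost of preferred: Rp = 7.99 / 106.41 = 7.5087%.
Total capital V = 15.38 + 1.33 + 3.35 = 20.06.
Equity: weight = 15.38/20.06 = 0.7667; cost = 15.2%.
Preferred: weight = 1.33/20.06 = 0.0663; cost = 7.5087%.
Senior notes: weight = 3.35/20.06 = 0.1670; after-tax cost = 3.4% × (1 − 17.8%) = 2.7948%.
WACC = 0.7667 × 15.2000% + 0.0663 × 7.5087% + 0.1670 × 2.7948% = 12.6184%.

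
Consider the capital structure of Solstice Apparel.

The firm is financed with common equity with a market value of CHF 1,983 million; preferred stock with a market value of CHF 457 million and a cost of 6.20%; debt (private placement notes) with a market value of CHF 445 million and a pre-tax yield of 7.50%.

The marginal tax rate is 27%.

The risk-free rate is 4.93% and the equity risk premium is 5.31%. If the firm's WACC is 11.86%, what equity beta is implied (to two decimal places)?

1.82

Total capital V = 1983 + 457 + 445 = 2885.
Equity weight = 1983/2885 = 0.6873.
Preferred weight = 457/2885 = 0.1584.
Private placement notes weight = 445/2885 = 0.1542.
Debt contribution = 0.1542 × 7.5% × (1 − 27%) = 0.8445%.
Preferred contribution = 0.1584 × 6.2% = 0.9821%.
Required equity contribution = 11.86% − 1.8266% = 10.0334%  ⇒  Re = 14.5972%.
CAPM: 14.5972% = 4.93% + β × 5.31%  ⇒  β = 1.8206.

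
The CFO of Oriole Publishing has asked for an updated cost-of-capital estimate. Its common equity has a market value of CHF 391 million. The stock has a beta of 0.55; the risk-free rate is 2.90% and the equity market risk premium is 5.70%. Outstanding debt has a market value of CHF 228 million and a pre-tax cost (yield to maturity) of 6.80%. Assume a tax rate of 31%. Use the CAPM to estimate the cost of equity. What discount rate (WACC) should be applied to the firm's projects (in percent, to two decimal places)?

5.54%

Cost of equity via CAPM: Re = 2.9% + 0.55 × 5.7% = 6.0350%.
Total capital V = 391 + 228 = 619.
Equity: weight = 391/619 = 0.6317; cost = 6.035%.
Debt: weight = 228/619 = 0.3683; after-tax cost = 6.8% × (1 − 31%) = 4.6920%.
WACC = 0.6317 × 6.0350% + 0.3683 × 4.6920% = 5.5403%.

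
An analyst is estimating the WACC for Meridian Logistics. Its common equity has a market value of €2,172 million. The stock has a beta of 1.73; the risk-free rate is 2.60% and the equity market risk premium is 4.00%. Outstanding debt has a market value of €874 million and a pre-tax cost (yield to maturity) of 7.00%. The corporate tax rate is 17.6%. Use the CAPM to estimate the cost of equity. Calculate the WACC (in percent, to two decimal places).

Cost of equity via CAPM: Re = 2.6% + 1.73 × 4.0% = 9.5200%.
Total capital V = 2172 + 874 = 3046.
Equity: weight = 2172/3046 = 0.7131; cost = 9.52%.
Debt: weight = 874/3046 = 0.2869; after-tax cost = 7% × (1 − 17.6%) = 5.7680%.
WACC = 0.7131 × 9.5200% + 0.2869 × 5.7680% = 8.4434%.

8.44%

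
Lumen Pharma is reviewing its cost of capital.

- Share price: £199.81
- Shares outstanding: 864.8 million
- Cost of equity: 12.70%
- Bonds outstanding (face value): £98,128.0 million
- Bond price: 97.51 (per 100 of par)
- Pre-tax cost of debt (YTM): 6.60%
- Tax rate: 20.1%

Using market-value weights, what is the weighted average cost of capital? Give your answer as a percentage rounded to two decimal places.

10.05%

Market value of equity E = 199.81 × 864.8m = 172795.688m. Market value of debt D = 98128m × 97.51/100 = 95684.6128m.
Total capital V = 172795.688 + 95684.6128 = 268480.3008.
Equity: weight = 172795.688/268480.3008 = 0.6436; cost = 12.7%.
Bonds outstanding: weight = 95684.6128/268480.3008 = 0.3564; after-tax cost = 6.6% × (1 − 20.1%) = 5.2734%.
WACC = 0.6436 × 12.7000% + 0.3564 × 5.2734% = 10.0532%.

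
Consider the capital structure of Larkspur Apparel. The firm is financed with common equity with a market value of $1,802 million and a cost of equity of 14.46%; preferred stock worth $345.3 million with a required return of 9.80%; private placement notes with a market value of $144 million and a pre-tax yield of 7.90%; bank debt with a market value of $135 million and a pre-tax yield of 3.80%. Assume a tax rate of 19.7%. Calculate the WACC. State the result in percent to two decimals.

12.68%

Total capital V = 1802 + 345.3 + 144 + 135 = 2426.3.
Equity: weight = 1802/2426.3 = 0.7427; cost = 14.46%.
Preferred: weight = 345.3/2426.3 = 0.1423; cost = 9.8%.
Private placement notes: weight = 144/2426.3 = 0.0593; after-tax cost = 7.9% × (1 − 19.7%) = 6.3437%.
Bank debt: weight = 135/2426.3 = 0.0556; after-tax cost = 3.8% × (1 − 19.7%) = 3.0514%.
WACC = 0.7427 × 14.4600% + 0.1423 × 9.8000% + 0.0593 × 6.3437% + 0.0556 × 3.0514% = 12.6803%.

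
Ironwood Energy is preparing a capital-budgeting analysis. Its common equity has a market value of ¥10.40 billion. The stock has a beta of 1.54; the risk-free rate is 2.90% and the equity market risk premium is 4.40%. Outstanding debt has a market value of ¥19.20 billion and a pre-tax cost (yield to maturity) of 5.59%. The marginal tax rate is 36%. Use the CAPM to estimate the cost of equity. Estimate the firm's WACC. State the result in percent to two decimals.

5.72%

Cost of equity via CAPM: Re = 2.9% + 1.54 × 4.4% = 9.6760%.
Total capital V = 10.4 + 19.2 = 29.6.
Equity: weight = 10.4/29.6 = 0.3514; cost = 9.676%.
Debt: weight = 19.2/29.6 = 0.6486; after-tax cost = 5.59% × (1 − 36%) = 3.5776%.
WACC = 0.3514 × 9.6760% + 0.6486 × 3.5776% = 5.7203%.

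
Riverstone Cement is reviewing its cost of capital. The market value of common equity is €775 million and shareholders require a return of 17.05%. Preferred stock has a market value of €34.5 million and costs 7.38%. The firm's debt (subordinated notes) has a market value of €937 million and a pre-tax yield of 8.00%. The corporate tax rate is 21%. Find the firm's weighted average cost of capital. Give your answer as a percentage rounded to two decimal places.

11.10%

Total capital V = 775 + 34.5 + 937 = 1746.5.
Equity: weight = 775/1746.5 = 0.4437; cost = 17.05%.
Preferred: weight = 34.5/1746.5 = 0.0198; cost = 7.38%.
Subordinated notes: weight = 937/1746.5 = 0.5365; after-tax cost = 8% × (1 − 21%) = 6.3200%.
WACC = 0.4437 × 17.0500% + 0.0198 × 7.3800% + 0.5365 × 6.3200% = 11.1023%.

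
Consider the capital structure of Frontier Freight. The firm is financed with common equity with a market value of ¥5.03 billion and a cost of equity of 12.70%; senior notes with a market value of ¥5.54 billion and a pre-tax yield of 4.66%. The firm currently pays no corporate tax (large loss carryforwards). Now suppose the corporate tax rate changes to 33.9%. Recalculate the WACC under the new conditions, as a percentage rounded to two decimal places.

7.66%

After the change:
Total capital V = 5.03 + 5.54 = 10.57.
Equity: weight = 5.03/10.57 = 0.4759; cost = 12.7%.
Senior notes: weight = 5.54/10.57 = 0.5241; after-tax cost = 4.66% × (1 − 33.9%) = 3.0803%.
WACC = 0.4759 × 12.7000% + 0.5241 × 3.0803% = 7.6581%.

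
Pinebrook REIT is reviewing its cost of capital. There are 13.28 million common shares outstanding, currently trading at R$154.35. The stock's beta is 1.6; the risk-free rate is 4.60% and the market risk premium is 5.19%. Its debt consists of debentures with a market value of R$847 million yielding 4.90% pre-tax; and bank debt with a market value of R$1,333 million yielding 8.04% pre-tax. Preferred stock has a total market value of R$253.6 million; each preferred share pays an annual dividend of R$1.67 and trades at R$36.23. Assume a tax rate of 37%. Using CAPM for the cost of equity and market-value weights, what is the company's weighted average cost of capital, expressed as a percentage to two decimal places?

Cost of equity via CAPM: Re = 4.6% + 1.6 × 5.19% = 12.9040%.
Cost of preferred: Rp = 1.67 / 36.23 = 4.6094%.
Market value of equity E = 154.35 × 13.28m = 2049.768m.
Total capital V = 2049.768 + 253.6 + 847 + 1333 = 4483.368.
Equity: weight = 2049.768/4483.368 = 0.4572; cost = 12.904%.
Preferred: weight = 253.6/4483.368 = 0.0566; cost = 4.6094%.
Debentures: weight = 847/4483.368 = 0.1889; after-tax cost = 4.9% × (1 − 37%) = 3.0870%.
Bank debt: weight = 1333/4483.368 = 0.2973; after-tax cost = 8.04% × (1 − 37%) = 5.0652%.
WACC = 0.4572 × 12.9040% + 0.0566 × 4.6094% + 0.1889 × 3.0870% + 0.2973 × 5.0652% = 8.2495%.

8.25%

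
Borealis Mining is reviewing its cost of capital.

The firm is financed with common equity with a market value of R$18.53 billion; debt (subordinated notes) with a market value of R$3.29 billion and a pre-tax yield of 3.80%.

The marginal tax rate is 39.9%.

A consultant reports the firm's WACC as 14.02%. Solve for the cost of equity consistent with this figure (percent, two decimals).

16.10%

Total capital V = 18.53 + 3.29 = 21.82.
Equity weight = 18.53/21.82 = 0.8492.
Subordinated notes weight = 3.29/21.82 = 0.1508.
Debt contribution = 0.1508 × 3.8% × (1 − 39.9%) = 0.3443%.
Required equity contribution = 14.02% − 0.3443% = 13.6757%.
Re = 13.6757% / 0.8492 = 16.1038%.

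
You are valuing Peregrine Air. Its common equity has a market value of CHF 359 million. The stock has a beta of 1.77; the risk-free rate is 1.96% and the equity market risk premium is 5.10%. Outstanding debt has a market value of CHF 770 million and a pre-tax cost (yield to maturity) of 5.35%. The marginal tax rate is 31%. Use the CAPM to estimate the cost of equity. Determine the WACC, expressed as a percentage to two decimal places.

6.01%

Cost of equity via CAPM: Re = 1.96% + 1.77 × 5.1% = 10.9870%.
Total capital V = 359 + 770 = 1129.
Equity: weight = 359/1129 = 0.3180; cost = 10.987%.
Debt: weight = 770/1129 = 0.6820; after-tax cost = 5.35% × (1 − 31%) = 3.6915%.
WACC = 0.3180 × 10.9870% + 0.6820 × 3.6915% = 6.0113%.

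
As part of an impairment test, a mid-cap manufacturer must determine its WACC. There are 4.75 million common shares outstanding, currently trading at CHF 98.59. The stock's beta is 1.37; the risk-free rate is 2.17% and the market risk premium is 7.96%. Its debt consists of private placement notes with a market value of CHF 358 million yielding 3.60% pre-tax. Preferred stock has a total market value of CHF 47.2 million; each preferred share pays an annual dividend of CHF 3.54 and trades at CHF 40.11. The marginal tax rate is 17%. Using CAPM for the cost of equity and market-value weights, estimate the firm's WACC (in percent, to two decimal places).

8.71%

Cost of equity via CAPM: Re = 2.17% + 1.37 × 7.96% = 13.0752%.
Cost of preferred: Rp = 3.54 / 40.11 = 8.8257%.
Market value of equity E = 98.59 × 4.75m = 468.3025m.
Total capital V = 468.3025 + 47.2 + 358 = 873.5025.
Equity: weight = 468.3025/873.5025 = 0.5361; cost = 13.0752%.
Preferred: weight = 47.2/873.5025 = 0.0540; cost = 8.8257%.
Private placement notes: weight = 358/873.5025 = 0.4098; after-tax cost = 3.6% × (1 − 17%) = 2.9880%.
WACC = 0.5361 × 13.0752% + 0.0540 × 8.8257% + 0.4098 × 2.9880% = 8.7114%.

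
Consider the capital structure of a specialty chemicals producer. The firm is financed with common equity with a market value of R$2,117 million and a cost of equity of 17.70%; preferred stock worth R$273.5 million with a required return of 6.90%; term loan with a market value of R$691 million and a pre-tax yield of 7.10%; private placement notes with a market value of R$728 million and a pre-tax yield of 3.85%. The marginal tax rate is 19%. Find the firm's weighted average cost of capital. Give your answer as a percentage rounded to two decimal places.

11.97%

Total capital V = 2117 + 273.5 + 691 + 728 = 3809.5.
Equity: weight = 2117/3809.5 = 0.5557; cost = 17.7%.
Preferred: weight = 273.5/3809.5 = 0.0718; cost = 6.9%.
Term loan: weight = 691/3809.5 = 0.1814; after-tax cost = 7.1% × (1 − 19%) = 5.7510%.
Private placement notes: weight = 728/3809.5 = 0.1911; after-tax cost = 3.85% × (1 − 19%) = 3.1185%.
WACC = 0.5557 × 17.7000% + 0.0718 × 6.9000% + 0.1814 × 5.7510% + 0.1911 × 3.1185% = 11.9707%.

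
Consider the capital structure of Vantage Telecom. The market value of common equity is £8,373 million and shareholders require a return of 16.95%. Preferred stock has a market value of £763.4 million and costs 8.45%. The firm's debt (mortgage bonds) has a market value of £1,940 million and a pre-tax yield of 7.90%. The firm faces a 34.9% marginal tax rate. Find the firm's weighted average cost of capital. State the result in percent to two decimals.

14.30%

Total capital V = 8373 + 763.4 + 1940 = 11076.4.
Equity: weight = 8373/11076.4 = 0.7559; cost = 16.95%.
Preferred: weight = 763.4/11076.4 = 0.0689; cost = 8.45%.
Mortgage bonds: weight = 1940/11076.4 = 0.1751; after-tax cost = 7.9% × (1 − 34.9%) = 5.1429%.
WACC = 0.7559 × 16.9500% + 0.0689 × 8.4500% + 0.1751 × 5.1429% = 14.2962%.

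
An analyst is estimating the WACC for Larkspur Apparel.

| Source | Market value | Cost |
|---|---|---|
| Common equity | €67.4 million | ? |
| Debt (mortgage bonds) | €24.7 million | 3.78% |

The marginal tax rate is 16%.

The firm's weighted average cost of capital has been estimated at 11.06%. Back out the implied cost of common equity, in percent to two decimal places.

13.95%

Total capital V = 67.4 + 24.7 = 92.1.
Equity weight = 67.4/92.1 = 0.7318.
Mortgage bonds weight = 24.7/92.1 = 0.2682.
Debt contribution = 0.2682 × 3.78% × (1 − 16%) = 0.8515%.
Required equity contribution = 11.06% − 0.8515% = 10.2085%.
Re = 10.2085% / 0.7318 = 13.9495%.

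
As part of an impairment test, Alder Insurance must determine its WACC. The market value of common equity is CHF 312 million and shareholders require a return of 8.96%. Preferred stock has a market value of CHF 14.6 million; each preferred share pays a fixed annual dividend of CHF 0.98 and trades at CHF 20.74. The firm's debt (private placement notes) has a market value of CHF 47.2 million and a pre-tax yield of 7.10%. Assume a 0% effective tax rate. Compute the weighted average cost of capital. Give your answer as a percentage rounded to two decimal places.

Cost of preferred: Rp = 0.98 / 20.74 = 4.7252%.
Total capital V = 312 + 14.6 + 47.2 = 373.8.
Equity: weight = 312/373.8 = 0.8347; cost = 8.96%.
Preferred: weight = 14.6/373.8 = 0.0391; cost = 4.7252%.
Private placement notes: weight = 47.2/373.8 = 0.1263; after-tax cost = 7.1% × (1 − 0%) = 7.1000%.
WACC = 0.8347 × 8.9600% + 0.0391 × 4.7252% + 0.1263 × 7.1000% = 8.5597%.

8.56%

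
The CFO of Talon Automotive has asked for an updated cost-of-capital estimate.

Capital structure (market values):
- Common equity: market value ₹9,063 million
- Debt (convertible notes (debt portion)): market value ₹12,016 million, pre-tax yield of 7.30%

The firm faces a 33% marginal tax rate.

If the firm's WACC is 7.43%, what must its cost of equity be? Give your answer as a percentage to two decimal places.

Total capital V = 9063 + 12016 = 21079.
Equity weight = 9063/21079 = 0.4300.
Convertible notes (debt portion) weight = 12016/21079 = 0.5700.
Debt contribution = 0.5700 × 7.3% × (1 − 33%) = 2.7881%.
Required equity contribution = 7.43% − 2.7881% = 4.6419%.
Re = 4.6419% / 0.4300 = 10.7963%.

10.80%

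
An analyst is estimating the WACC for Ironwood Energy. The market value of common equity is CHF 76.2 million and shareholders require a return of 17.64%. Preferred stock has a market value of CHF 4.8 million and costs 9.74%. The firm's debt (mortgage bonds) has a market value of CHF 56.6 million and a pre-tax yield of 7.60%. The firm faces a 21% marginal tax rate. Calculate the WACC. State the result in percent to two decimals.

12.58%

Total capital V = 76.2 + 4.8 + 56.6 = 137.6.
Equity: weight = 76.2/137.6 = 0.5538; cost = 17.64%.
Preferred: weight = 4.8/137.6 = 0.0349; cost = 9.74%.
Mortgage bonds: weight = 56.6/137.6 = 0.4113; after-tax cost = 7.6% × (1 − 21%) = 6.0040%.
WACC = 0.5538 × 17.6400% + 0.0349 × 9.7400% + 0.4113 × 6.0040% = 12.5781%.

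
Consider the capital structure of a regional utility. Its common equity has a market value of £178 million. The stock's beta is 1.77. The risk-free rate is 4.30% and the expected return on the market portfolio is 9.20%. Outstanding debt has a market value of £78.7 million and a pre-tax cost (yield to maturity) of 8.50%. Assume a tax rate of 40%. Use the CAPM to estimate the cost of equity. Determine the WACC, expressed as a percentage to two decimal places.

10.56%

Market risk premium = 9.2% − 4.3% = 4.9%.
Cost of equity via CAPM: Re = 4.3% + 1.77 × 4.9% = 12.9730%.
Total capital V = 178 + 78.7 = 256.7.
Equity: weight = 178/256.7 = 0.6934; cost = 12.973%.
Debt: weight = 78.7/256.7 = 0.3066; after-tax cost = 8.5% × (1 − 40%) = 5.1000%.
WACC = 0.6934 × 12.9730% + 0.3066 × 5.1000% = 10.5593%.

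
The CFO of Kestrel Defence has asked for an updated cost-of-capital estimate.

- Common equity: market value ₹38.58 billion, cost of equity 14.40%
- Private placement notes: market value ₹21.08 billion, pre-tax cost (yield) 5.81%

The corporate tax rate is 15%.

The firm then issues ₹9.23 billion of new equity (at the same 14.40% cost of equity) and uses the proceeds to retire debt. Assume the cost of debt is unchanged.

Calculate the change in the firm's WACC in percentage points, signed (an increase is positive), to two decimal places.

Current WACC:
Total capital V = 38.58 + 21.08 = 59.66.
Equity: weight = 38.58/59.66 = 0.6467; cost = 14.4%.
Private placement notes: weight = 21.08/59.66 = 0.3533; after-tax cost = 5.81% × (1 − 15%) = 4.9385%.
WACC = 0.6467 × 14.4000% + 0.3533 × 4.9385% = 11.0569%.
After the change:
Total capital V = 47.81 + 11.85 = 59.66.
Equity: weight = 47.81/59.66 = 0.8014; cost = 14.4%.
Private placement notes: weight = 11.85/59.66 = 0.1986; after-tax cost = 5.81% × (1 − 15%) = 4.9385%.
WACC = 0.8014 × 14.4000% + 0.1986 × 4.9385% = 12.5207%.
Change in WACC = 12.5207% − 11.0569% = 1.4638 pp.

+1.46 pp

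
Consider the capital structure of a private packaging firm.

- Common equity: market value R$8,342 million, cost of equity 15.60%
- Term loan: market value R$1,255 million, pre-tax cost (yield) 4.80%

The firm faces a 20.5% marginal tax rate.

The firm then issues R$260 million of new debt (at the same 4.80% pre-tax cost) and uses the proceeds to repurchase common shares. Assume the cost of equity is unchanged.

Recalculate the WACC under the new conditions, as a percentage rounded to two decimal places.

13.74%

After the change:
Total capital V = 8082 + 1515 = 9597.
Equity: weight = 8082/9597 = 0.8421; cost = 15.6%.
Term loan: weight = 1515/9597 = 0.1579; after-tax cost = 4.8% × (1 − 20.5%) = 3.8160%.
WACC = 0.8421 × 15.6000% + 0.1579 × 3.8160% = 13.7398%.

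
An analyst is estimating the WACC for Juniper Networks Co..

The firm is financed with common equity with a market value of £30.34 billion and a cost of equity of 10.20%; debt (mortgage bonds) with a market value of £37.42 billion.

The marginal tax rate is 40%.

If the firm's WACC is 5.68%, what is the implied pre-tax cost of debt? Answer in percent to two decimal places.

3.36%

Total capital V = 30.34 + 37.42 = 67.76.
Equity weight = 30.34/67.76 = 0.4478.
Mortgage bonds weight = 37.42/67.76 = 0.5522.
Equity contribution = 0.4478 × 10.2% = 4.5671%.
Remaining for debt = 5.68% − 4.5671% = 1.1129%.
Rd × (1 − 40%) × 0.5522 = 1.1129%  ⇒  Rd = 3.3587%.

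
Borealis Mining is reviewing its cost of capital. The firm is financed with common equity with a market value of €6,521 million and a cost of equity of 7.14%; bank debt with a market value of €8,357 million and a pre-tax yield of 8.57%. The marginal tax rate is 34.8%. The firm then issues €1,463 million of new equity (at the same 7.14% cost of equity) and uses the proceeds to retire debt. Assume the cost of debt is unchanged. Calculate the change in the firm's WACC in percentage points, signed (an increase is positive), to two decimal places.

+0.15 pp

Current WACC:
Total capital V = 6521 + 8357 = 14878.
Equity: weight = 6521/14878 = 0.4383; cost = 7.14%.
Bank debt: weight = 8357/14878 = 0.5617; after-tax cost = 8.57% × (1 − 34.8%) = 5.5876%.
WACC = 0.4383 × 7.1400% + 0.5617 × 5.5876% = 6.2680%.
After the change:
Total capital V = 7984 + 6894 = 14878.
Equity: weight = 7984/14878 = 0.5366; cost = 7.14%.
Bank debt: weight = 6894/14878 = 0.4634; after-tax cost = 8.57% × (1 − 34.8%) = 5.5876%.
WACC = 0.5366 × 7.1400% + 0.4634 × 5.5876% = 6.4207%.
Change in WACC = 6.4207% − 6.2680% = 0.1526 pp.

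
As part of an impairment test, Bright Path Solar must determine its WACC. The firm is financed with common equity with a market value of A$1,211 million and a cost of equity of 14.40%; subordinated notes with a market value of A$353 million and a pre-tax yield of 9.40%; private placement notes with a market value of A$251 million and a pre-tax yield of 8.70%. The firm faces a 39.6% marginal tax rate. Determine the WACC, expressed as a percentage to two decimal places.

11.44%

Total capital V = 1211 + 353 + 251 = 1815.
Equity: weight = 1211/1815 = 0.6672; cost = 14.4%.
Subordinated notes: weight = 353/1815 = 0.1945; after-tax cost = 9.4% × (1 − 39.6%) = 5.6776%.
Private placement notes: weight = 251/1815 = 0.1383; after-tax cost = 8.7% × (1 − 39.6%) = 5.2548%.
WACC = 0.6672 × 14.4000% + 0.1945 × 5.6776% + 0.1383 × 5.2548% = 11.4389%.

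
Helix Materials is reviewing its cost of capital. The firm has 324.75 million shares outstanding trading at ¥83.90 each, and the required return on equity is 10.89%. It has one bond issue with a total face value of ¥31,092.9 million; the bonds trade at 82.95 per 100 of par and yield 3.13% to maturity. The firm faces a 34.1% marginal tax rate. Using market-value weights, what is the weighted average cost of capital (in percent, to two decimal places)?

6.60%

Market value of equity E = 83.9 × 324.75m = 27246.525m. Market value of debt D = 31092.9m × 82.95/100 = 25791.56055m.
Total capital V = 27246.525 + 25791.56055 = 53038.08555.
Equity: weight = 27246.525/53038.08555 = 0.5137; cost = 10.89%.
Bonds outstanding: weight = 25791.56055/53038.08555 = 0.4863; after-tax cost = 3.13% × (1 − 34.1%) = 2.0627%.
WACC = 0.5137 × 10.8900% + 0.4863 × 2.0627% = 6.5974%.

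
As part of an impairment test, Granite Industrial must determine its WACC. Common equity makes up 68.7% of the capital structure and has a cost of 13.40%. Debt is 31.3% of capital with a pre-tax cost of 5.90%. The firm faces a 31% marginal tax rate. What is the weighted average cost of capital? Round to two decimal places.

After-tax cost of debt = 5.9% × (1 − 31%) = 4.0710%.
WACC = 0.687 × 13.4000% + 0.313 × 4.0710% = 10.4800%.

10.48%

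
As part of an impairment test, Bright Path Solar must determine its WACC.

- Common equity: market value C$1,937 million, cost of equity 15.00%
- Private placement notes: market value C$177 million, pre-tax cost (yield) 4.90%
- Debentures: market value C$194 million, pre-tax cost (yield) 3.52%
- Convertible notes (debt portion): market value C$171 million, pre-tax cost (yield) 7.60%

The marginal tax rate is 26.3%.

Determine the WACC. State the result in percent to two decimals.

Total capital V = 1937 + 177 + 194 + 171 = 2479.
Equity: weight = 1937/2479 = 0.7814; cost = 15%.
Private placement notes: weight = 177/2479 = 0.0714; after-tax cost = 4.9% × (1 − 26.3%) = 3.6113%.
Debentures: weight = 194/2479 = 0.0783; after-tax cost = 3.52% × (1 − 26.3%) = 2.5942%.
Convertible notes (debt portion): weight = 171/2479 = 0.0690; after-tax cost = 7.6% × (1 − 26.3%) = 5.6012%.
WACC = 0.7814 × 15.0000% + 0.0714 × 3.6113% + 0.0783 × 2.5942% + 0.0690 × 5.6012% = 12.5677%.

12.57%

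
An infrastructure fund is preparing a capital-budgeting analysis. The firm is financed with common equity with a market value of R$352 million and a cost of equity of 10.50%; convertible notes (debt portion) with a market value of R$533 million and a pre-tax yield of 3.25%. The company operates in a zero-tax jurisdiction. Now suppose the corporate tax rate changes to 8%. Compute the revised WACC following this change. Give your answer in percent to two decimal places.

After the change:
Total capital V = 352 + 533 = 885.
Equity: weight = 352/885 = 0.3977; cost = 10.5%.
Convertible notes (debt portion): weight = 533/885 = 0.6023; after-tax cost = 3.25% × (1 − 8%) = 2.9900%.
WACC = 0.3977 × 10.5000% + 0.6023 × 2.9900% = 5.9770%.

5.98%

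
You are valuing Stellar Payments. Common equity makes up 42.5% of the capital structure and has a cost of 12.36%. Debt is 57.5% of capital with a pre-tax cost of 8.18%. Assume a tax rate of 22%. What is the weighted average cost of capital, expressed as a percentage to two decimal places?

After-tax cost of debt = 8.18% × (1 − 22%) = 6.3804%.
WACC = 0.425 × 12.3600% + 0.575 × 6.3804% = 8.9217%.

8.92%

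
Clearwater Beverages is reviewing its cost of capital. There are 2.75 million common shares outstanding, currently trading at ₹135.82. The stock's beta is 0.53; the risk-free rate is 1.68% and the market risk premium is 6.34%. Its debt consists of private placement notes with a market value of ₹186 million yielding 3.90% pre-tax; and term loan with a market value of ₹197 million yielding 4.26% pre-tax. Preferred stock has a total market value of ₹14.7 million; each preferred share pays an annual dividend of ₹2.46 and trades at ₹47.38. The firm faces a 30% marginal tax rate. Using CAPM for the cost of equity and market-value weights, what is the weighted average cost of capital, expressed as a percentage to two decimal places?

Cost of equity via CAPM: Re = 1.68% + 0.53 × 6.34% = 5.0402%.
Cost of preferred: Rp = 2.46 / 47.38 = 5.1921%.
Market value of equity E = 135.82 × 2.75m = 373.505m.
Total capital V = 373.505 + 14.7 + 186 + 197 = 771.205.
Equity: weight = 373.505/771.205 = 0.4843; cost = 5.0402%.
Preferred: weight = 14.7/771.205 = 0.0191; cost = 5.1921%.
Private placement notes: weight = 186/771.205 = 0.2412; after-tax cost = 3.9% × (1 − 30%) = 2.7300%.
Term loan: weight = 197/771.205 = 0.2554; after-tax cost = 4.26% × (1 − 30%) = 2.9820%.
WACC = 0.4843 × 5.0402% + 0.0191 × 5.1921% + 0.2412 × 2.7300% + 0.2554 × 2.9820% = 3.9602%.

3.96%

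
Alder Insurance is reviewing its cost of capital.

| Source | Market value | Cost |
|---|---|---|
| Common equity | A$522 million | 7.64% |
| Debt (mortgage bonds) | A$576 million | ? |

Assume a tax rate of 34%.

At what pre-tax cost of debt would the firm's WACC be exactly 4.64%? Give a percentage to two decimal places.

Total capital V = 522 + 576 = 1098.
Equity weight = 522/1098 = 0.4754.
Mortgage bonds weight = 576/1098 = 0.5246.
Equity contribution = 0.4754 × 7.64% = 3.6321%.
Remaining for debt = 4.64% − 3.6321% = 1.0079%.
Rd × (1 − 34%) × 0.5246 = 1.0079%  ⇒  Rd = 2.9110%.

2.91%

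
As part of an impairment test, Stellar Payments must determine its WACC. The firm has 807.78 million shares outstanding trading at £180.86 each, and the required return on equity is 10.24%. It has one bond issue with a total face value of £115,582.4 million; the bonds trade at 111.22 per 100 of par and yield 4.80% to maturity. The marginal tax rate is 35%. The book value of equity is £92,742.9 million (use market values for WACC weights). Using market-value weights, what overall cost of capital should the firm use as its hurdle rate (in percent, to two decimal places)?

6.91%

Market value of equity E = 180.86 × 807.78m = 146095.0908m. Market value of debt D = 115582.4m × 111.22/100 = 128550.74528m.
Total capital V = 146095.0908 + 128550.74528 = 274645.83608.
Equity: weight = 146095.0908/274645.83608 = 0.5319; cost = 10.24%.
Bonds outstanding: weight = 128550.74528/274645.83608 = 0.4681; after-tax cost = 4.8% × (1 − 35%) = 3.1200%.
WACC = 0.5319 × 10.2400% + 0.4681 × 3.1200% = 6.9074%.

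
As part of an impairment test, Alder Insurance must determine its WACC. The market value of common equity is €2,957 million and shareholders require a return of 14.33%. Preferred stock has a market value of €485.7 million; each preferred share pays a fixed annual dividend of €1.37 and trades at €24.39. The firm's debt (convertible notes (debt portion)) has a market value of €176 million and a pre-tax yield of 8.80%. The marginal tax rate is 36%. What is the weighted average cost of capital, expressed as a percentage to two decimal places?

Cost of preferred: Rp = 1.37 / 24.39 = 5.6171%.
Total capital V = 2957 + 485.7 + 176 = 3618.7.
Equity: weight = 2957/3618.7 = 0.8171; cost = 14.33%.
Preferred: weight = 485.7/3618.7 = 0.1342; cost = 5.6171%.
Convertible notes (debt portion): weight = 176/3618.7 = 0.0486; after-tax cost = 8.8% × (1 − 36%) = 5.6320%.
WACC = 0.8171 × 14.3300% + 0.1342 × 5.6171% + 0.0486 × 5.6320% = 12.7375%.

12.74%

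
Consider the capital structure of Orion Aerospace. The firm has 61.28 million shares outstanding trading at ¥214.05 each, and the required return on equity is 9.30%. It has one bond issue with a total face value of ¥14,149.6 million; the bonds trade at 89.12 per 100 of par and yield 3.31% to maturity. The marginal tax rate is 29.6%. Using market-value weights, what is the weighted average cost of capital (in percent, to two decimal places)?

5.88%

Market value of equity E = 214.05 × 61.28m = 13116.984m. Market value of debt D = 14149.6m × 89.12/100 = 12610.12352m.
Total capital V = 13116.984 + 12610.12352 = 25727.10752.
Equity: weight = 13116.984/25727.10752 = 0.5099; cost = 9.3%.
Bonds outstanding: weight = 12610.12352/25727.10752 = 0.4901; after-tax cost = 3.31% × (1 − 29.6%) = 2.3302%.
WACC = 0.5099 × 9.3000% + 0.4901 × 2.3302% = 5.8838%.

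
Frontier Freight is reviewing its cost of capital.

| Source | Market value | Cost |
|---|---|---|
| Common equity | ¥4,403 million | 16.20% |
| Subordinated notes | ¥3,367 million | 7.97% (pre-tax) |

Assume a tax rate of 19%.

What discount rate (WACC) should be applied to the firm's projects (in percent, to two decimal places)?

11.98%

Total capital V = 4403 + 3367 = 7770.
Equity: weight = 4403/7770 = 0.5667; cost = 16.2%.
Subordinated notes: weight = 3367/7770 = 0.4333; after-tax cost = 7.97% × (1 − 19%) = 6.4557%.
WACC = 0.5667 × 16.2000% + 0.4333 × 6.4557% = 11.9775%.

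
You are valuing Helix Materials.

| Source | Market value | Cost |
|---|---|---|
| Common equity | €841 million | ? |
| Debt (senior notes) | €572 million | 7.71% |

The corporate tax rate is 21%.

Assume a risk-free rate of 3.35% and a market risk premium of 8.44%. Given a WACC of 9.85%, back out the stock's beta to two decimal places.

1.07

Total capital V = 841 + 572 = 1413.
Equity weight = 841/1413 = 0.5952.
Senior notes weight = 572/1413 = 0.4048.
Debt contribution = 0.4048 × 7.71% × (1 − 21%) = 2.4657%.
Required equity contribution = 9.85% − 2.4657% = 7.3843%  ⇒  Re = 12.4067%.
CAPM: 12.4067% = 3.35% + β × 8.44%  ⇒  β = 1.0731.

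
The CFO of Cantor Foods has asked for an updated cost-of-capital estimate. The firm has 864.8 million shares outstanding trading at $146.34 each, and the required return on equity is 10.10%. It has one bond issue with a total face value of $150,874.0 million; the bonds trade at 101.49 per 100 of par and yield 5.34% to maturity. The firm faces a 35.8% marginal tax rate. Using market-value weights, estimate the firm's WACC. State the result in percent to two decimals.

6.45%

Market value of equity E = 146.34 × 864.8m = 126554.832m. Market value of debt D = 150874m × 101.49/100 = 153122.0226m.
Total capital V = 126554.832 + 153122.0226 = 279676.8546.
Equity: weight = 126554.832/279676.8546 = 0.4525; cost = 10.1%.
Bonds outstanding: weight = 153122.0226/279676.8546 = 0.5475; after-tax cost = 5.34% × (1 − 35.8%) = 3.4283%.
WACC = 0.4525 × 10.1000% + 0.5475 × 3.4283% = 6.4473%.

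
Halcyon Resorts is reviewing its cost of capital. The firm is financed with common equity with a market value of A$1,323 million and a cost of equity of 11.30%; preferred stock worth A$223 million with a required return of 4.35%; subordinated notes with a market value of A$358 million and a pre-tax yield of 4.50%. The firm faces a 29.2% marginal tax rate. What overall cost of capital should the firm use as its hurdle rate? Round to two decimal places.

8.96%

Total capital V = 1323 + 223 + 358 = 1904.
Equity: weight = 1323/1904 = 0.6949; cost = 11.3%.
Preferred: weight = 223/1904 = 0.1171; cost = 4.35%.
Subordinated notes: weight = 358/1904 = 0.1880; after-tax cost = 4.5% × (1 − 29.2%) = 3.1860%.
WACC = 0.6949 × 11.3000% + 0.1171 × 4.3500% + 0.1880 × 3.1860% = 8.9604%.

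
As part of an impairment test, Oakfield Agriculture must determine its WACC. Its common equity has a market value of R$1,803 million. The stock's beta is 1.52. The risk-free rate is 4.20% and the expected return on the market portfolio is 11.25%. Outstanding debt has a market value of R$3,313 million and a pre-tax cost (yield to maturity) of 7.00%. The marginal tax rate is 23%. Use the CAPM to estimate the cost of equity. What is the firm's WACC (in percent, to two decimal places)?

Market risk premium = 11.25% − 4.2% = 7.05%.
Cost of equity via CAPM: Re = 4.2% + 1.52 × 7.05% = 14.9160%.
Total capital V = 1803 + 3313 = 5116.
Equity: weight = 1803/5116 = 0.3524; cost = 14.916%.
Debt: weight = 3313/5116 = 0.6476; after-tax cost = 7% × (1 − 23%) = 5.3900%.
WACC = 0.3524 × 14.9160% + 0.6476 × 5.3900% = 8.7472%.

8.75%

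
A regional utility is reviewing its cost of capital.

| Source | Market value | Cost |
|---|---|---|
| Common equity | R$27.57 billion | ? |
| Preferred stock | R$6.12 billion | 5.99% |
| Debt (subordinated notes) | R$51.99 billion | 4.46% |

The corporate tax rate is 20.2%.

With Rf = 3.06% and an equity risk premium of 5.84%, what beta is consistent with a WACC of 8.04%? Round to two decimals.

Total capital V = 27.57 + 6.12 + 51.99 = 85.68.
Equity weight = 27.57/85.68 = 0.3218.
Preferred weight = 6.12/85.68 = 0.0714.
Subordinated notes weight = 51.99/85.68 = 0.6068.
Debt contribution = 0.6068 × 4.46% × (1 − 20.2%) = 2.1596%.
Preferred contribution = 0.0714 × 5.99% = 0.4279%.
Required equity contribution = 8.04% − 2.5875% = 5.4525%  ⇒  Re = 16.9449%.
CAPM: 16.9449% = 3.06% + β × 5.84%  ⇒  β = 2.3776.

2.38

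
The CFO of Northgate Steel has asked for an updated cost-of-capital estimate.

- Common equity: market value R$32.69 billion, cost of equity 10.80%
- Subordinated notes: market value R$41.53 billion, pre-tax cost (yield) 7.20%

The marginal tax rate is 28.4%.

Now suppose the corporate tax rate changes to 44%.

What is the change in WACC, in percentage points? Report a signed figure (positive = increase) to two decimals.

-0.63 pp

Current WACC:
Total capital V = 32.69 + 41.53 = 74.22.
Equity: weight = 32.69/74.22 = 0.4404; cost = 10.8%.
Subordinated notes: weight = 41.53/74.22 = 0.5596; after-tax cost = 7.2% × (1 − 28.4%) = 5.1552%.
WACC = 0.4404 × 10.8000% + 0.5596 × 5.1552% = 7.6414%.
After the change:
Total capital V = 32.69 + 41.53 = 74.22.
Equity: weight = 32.69/74.22 = 0.4404; cost = 10.8%.
Subordinated notes: weight = 41.53/74.22 = 0.5596; after-tax cost = 7.2% × (1 − 44%) = 4.0320%.
WACC = 0.4404 × 10.8000% + 0.5596 × 4.0320% = 7.0129%.
Change in WACC = 7.0129% − 7.6414% = -0.6285 pp.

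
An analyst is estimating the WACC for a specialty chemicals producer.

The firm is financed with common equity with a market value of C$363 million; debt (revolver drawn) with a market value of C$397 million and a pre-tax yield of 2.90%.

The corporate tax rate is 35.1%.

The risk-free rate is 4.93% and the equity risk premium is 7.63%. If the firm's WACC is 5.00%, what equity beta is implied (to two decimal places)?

Total capital V = 363 + 397 = 760.
Equity weight = 363/760 = 0.4776.
Revolver drawn weight = 397/760 = 0.5224.
Debt contribution = 0.5224 × 2.9% × (1 − 35.1%) = 0.9831%.
Required equity contribution = 5.0% − 0.9831% = 4.0169%  ⇒  Re = 8.4099%.
CAPM: 8.4099% = 4.93% + β × 7.63%  ⇒  β = 0.4561.

0.46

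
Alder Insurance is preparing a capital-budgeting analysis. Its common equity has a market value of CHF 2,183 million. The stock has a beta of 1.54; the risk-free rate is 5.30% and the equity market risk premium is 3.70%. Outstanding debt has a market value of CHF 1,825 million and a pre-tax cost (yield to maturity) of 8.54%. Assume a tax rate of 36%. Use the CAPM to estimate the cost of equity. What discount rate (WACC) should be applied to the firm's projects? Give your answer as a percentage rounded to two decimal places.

8.48%

Cost of equity via CAPM: Re = 5.3% + 1.54 × 3.7% = 10.9980%.
Total capital V = 2183 + 1825 = 4008.
Equity: weight = 2183/4008 = 0.5447; cost = 10.998%.
Debt: weight = 1825/4008 = 0.4553; after-tax cost = 8.54% × (1 − 36%) = 5.4656%.
WACC = 0.5447 × 10.9980% + 0.4553 × 5.4656% = 8.4789%.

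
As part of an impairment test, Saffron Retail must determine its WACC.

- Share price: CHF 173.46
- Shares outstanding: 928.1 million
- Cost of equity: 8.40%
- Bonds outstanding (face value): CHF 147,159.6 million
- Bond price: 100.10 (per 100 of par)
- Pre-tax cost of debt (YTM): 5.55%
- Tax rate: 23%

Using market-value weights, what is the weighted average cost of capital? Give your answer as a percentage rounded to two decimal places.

Market value of equity E = 173.46 × 928.1m = 160988.226m. Market value of debt D = 147159.6m × 100.1/100 = 147306.7596m.
Total capital V = 160988.226 + 147306.7596 = 308294.9856.
Equity: weight = 160988.226/308294.9856 = 0.5222; cost = 8.4%.
Bonds outstanding: weight = 147306.7596/308294.9856 = 0.4778; after-tax cost = 5.55% × (1 − 23%) = 4.2735%.
WACC = 0.5222 × 8.4000% + 0.4778 × 4.2735% = 6.4283%.

6.43%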